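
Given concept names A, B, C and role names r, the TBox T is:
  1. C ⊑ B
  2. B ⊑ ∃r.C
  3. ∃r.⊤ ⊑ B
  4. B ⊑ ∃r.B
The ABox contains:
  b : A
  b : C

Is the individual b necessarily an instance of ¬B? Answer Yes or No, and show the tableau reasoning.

1. b : ¬B?  L(b) = {A, C} ∪ {B}
   apply at b: B⊑∃r.C; B⊑∃r.B
   open: L(b) ⊇ {A, B, C, ∃r.B, ∃r.C} (+ ∃-successors) — b ∉ ¬B possible
2. Hence b : ¬B: not entailed.

No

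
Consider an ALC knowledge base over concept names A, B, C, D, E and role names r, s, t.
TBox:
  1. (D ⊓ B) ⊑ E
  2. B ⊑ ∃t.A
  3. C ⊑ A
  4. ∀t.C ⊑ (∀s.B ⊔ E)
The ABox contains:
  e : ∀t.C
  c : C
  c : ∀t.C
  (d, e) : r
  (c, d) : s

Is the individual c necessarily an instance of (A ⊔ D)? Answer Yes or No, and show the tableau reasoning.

Yes

1. c : (A ⊔ D)?  L(c) = {C, ∀t.C} ∪ {(¬A ⊓ ¬D)}
   clash {A, ¬A} at c — c ∈ (A ⊔ D)
2. Hence c : (A ⊔ D): entailed.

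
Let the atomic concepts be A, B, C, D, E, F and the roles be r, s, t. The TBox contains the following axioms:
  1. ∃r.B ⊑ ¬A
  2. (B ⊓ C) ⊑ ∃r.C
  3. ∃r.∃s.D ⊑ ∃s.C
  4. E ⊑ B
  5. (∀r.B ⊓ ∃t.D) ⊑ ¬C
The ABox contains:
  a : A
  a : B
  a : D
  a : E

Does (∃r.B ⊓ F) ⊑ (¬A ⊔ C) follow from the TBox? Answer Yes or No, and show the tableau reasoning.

1. (∃r.B ⊓ F) ⊑ (¬A ⊔ C)  ⇔  ((∃r.B ⊓ F) ⊓ (A ⊓ ¬C)) unsat w.r.t. T
   all branches close; clash {A, ¬A} at x₀
2. Hence (∃r.B ⊓ F) ⊑ (¬A ⊔ C): entailed.

Yes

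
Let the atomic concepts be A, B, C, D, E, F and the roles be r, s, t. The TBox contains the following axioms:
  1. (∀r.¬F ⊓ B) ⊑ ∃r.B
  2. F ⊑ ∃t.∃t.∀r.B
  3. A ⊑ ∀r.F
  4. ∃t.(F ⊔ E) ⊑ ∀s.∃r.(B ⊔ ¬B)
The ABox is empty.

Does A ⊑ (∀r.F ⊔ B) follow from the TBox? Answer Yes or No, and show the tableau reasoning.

Yes

1. A ⊑ (∀r.F ⊔ B)  ⇔  (A ⊓ (∃r.¬F ⊓ ¬B)) unsat w.r.t. T
   all branches close; clash {F, ¬F} at an ∃-successor
2. Hence A ⊑ (∀r.F ⊔ B): entailed.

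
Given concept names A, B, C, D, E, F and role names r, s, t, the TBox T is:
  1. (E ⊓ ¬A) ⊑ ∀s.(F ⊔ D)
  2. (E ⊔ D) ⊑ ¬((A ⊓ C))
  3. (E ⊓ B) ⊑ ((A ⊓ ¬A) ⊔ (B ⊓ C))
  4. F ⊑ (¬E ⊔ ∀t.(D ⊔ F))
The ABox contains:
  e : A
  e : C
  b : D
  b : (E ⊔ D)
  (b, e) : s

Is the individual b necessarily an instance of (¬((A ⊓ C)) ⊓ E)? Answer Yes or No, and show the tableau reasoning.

No

1. b : (¬((A ⊓ C)) ⊓ E)?  L(b) = {D, (E ⊔ D)} ∪ {((A ⊓ C) ⊔ ¬E)}
   apply at b: (E ⊔ D)⊑¬((A ⊓ C))
   open: L(b) ⊇ {D, ¬A, ¬E, ¬F} — b ∉ (¬((A ⊓ C)) ⊓ E) possible
2. Hence b : (¬((A ⊓ C)) ⊓ E): not entailed.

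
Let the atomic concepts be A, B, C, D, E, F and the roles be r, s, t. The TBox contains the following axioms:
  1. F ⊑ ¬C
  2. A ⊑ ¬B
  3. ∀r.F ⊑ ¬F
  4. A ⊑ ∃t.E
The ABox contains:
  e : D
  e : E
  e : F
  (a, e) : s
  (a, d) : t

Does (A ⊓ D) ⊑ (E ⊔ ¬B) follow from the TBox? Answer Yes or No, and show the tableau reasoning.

1. (A ⊓ D) ⊑ (E ⊔ ¬B)  ⇔  ((A ⊓ D) ⊓ (¬E ⊓ B)) unsat w.r.t. T
   all branches close; clash {B, ¬B} at x₀
2. Hence (A ⊓ D) ⊑ (E ⊔ ¬B): entailed.

Yes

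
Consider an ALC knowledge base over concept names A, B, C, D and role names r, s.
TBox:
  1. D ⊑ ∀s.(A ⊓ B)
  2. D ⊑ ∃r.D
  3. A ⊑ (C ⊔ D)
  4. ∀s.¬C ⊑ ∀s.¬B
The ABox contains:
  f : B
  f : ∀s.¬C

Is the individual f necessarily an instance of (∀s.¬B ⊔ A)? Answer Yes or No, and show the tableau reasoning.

Yes

1. f : (∀s.¬B ⊔ A)?  L(f) = {B, ∀s.¬C} ∪ {(∃s.B ⊓ ¬A)}
   clash {B, ¬B} at an ∃-successor — f ∈ (∀s.¬B ⊔ A)
2. Hence f : (∀s.¬B ⊔ A): entailed.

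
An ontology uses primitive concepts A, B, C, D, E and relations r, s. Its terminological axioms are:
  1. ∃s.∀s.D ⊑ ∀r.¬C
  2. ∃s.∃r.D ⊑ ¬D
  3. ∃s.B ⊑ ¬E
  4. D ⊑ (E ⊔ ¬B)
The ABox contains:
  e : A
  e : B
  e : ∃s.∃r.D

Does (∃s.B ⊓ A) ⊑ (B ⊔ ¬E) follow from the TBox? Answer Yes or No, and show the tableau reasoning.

Yes

1. (∃s.B ⊓ A) ⊑ (B ⊔ ¬E)  ⇔  ((∃s.B ⊓ A) ⊓ (¬B ⊓ E)) unsat w.r.t. T
   all branches close; clash {E, ¬E} at x₀
2. Hence (∃s.B ⊓ A) ⊑ (B ⊔ ¬E): entailed.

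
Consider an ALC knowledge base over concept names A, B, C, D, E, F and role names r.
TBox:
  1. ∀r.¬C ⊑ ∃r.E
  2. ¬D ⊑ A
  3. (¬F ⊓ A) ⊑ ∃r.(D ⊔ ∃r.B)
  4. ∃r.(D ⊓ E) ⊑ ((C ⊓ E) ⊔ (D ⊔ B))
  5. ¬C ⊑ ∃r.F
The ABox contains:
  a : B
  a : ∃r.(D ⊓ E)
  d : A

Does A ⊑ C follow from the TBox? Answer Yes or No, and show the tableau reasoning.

No

1. A ⊑ C  ⇔  (A ⊓ ¬C) unsat w.r.t. T
   apply at x₀: ¬C⊑∃r.F
   open: L(x₀) ⊇ {A, F, ¬C, ∀r.(¬D ⊔ ¬E), ∃r.C, …} (+ ∃-successors)
2. Hence A ⊑ C: not entailed.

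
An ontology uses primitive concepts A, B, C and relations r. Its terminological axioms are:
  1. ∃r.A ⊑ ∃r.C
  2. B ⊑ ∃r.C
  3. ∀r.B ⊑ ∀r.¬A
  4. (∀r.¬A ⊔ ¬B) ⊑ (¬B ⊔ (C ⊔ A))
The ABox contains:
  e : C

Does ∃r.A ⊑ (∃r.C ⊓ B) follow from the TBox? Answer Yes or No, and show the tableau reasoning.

No

1. ∃r.A ⊑ (∃r.C ⊓ B)  ⇔  (∃r.A ⊓ (∀r.¬C ⊔ ¬B)) unsat w.r.t. T
   apply at x₀: ∃r.A⊑∃r.C
   open: L(x₀) ⊇ {¬B, ∃r.A, ∃r.C, ∃r.¬B} (+ ∃-successors)
2. Hence ∃r.A ⊑ (∃r.C ⊓ B): not entailed.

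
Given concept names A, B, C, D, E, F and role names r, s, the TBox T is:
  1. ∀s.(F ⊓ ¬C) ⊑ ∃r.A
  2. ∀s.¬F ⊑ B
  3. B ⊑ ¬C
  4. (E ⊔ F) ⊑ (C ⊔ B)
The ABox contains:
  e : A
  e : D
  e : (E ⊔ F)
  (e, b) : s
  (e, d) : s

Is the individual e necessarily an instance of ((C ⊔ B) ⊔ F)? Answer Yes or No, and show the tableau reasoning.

1. e : ((C ⊔ B) ⊔ F)?  L(e) = {A, D, (E ⊔ F)} ∪ {((¬C ⊓ ¬B) ⊓ ¬F)}
   clash {F, ¬F} at e — e ∈ ((C ⊔ B) ⊔ F)
2. Hence e : ((C ⊔ B) ⊔ F): entailed.

Yes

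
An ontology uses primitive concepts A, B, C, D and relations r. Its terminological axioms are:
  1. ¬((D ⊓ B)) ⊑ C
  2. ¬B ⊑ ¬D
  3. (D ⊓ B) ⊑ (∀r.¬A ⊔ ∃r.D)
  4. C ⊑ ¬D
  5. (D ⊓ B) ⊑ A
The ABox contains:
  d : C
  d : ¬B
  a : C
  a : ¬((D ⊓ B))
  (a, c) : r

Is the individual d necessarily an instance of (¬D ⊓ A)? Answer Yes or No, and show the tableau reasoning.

No

1. d : (¬D ⊓ A)?  L(d) = {C, ¬B} ∪ {(D ⊔ ¬A)}
   apply at d: ¬B⊑¬D; C⊑¬D
   open: L(d) ⊇ {C, ¬A, ¬B, ¬D} — d ∉ (¬D ⊓ A) possible
2. Hence d : (¬D ⊓ A): not entailed.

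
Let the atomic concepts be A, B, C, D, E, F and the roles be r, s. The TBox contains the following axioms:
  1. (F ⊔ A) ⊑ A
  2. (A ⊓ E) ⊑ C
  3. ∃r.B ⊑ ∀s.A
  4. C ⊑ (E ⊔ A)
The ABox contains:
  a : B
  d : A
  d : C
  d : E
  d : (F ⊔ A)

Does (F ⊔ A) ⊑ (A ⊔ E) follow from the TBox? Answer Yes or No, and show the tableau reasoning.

1. (F ⊔ A) ⊑ (A ⊔ E)  ⇔  ((F ⊔ A) ⊓ (¬A ⊓ ¬E)) unsat w.r.t. T
   all branches close; clash {A, ¬A} at x₀
2. Hence (F ⊔ A) ⊑ (A ⊔ E): entailed.

Yes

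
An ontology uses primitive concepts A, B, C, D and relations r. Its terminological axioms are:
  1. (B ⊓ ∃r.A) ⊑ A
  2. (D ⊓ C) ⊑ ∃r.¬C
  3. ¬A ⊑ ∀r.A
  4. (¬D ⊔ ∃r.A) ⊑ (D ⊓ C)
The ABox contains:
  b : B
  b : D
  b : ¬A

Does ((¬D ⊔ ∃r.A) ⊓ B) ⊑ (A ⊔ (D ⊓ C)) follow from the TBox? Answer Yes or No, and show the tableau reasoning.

1. ((¬D ⊔ ∃r.A) ⊓ B) ⊑ (A ⊔ (D ⊓ C))  ⇔  (((¬D ⊔ ∃r.A) ⊓ B) ⊓ (¬A ⊓ (¬D ⊔ ¬C))) unsat w.r.t. T
   all branches close; clash {C, ¬C} at x₀
2. Hence ((¬D ⊔ ∃r.A) ⊓ B) ⊑ (A ⊔ (D ⊓ C)): entailed.

Yes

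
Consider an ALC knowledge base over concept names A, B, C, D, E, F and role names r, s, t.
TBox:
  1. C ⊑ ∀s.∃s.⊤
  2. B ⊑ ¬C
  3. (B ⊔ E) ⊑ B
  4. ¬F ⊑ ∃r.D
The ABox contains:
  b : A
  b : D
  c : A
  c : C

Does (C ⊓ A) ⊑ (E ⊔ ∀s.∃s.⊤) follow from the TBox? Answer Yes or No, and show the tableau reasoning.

1. (C ⊓ A) ⊑ (E ⊔ ∀s.∃s.⊤)  ⇔  ((C ⊓ A) ⊓ (¬E ⊓ ∃s.∀s.⊥)) unsat w.r.t. T
   all branches close; clash {C, ¬C} at x₀
2. Hence (C ⊓ A) ⊑ (E ⊔ ∀s.∃s.⊤): entailed.

Yes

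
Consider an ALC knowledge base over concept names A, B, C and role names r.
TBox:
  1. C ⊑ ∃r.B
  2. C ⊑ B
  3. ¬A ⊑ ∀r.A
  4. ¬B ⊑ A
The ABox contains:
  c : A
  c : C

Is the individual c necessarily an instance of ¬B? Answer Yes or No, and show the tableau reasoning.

No

1. c : ¬B?  L(c) = {A, C} ∪ {B}
   apply at c: C⊑∃r.B
   open: L(c) ⊇ {A, B, C, ∃r.B} (+ ∃-successors) — c ∉ ¬B possible
2. Hence c : ¬B: not entailed.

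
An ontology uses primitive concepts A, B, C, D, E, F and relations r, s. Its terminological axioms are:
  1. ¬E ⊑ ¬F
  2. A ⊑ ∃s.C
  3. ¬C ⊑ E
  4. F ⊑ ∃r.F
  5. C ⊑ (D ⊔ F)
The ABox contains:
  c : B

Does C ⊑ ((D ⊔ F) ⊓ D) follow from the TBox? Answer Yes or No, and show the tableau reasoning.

No

1. C ⊑ ((D ⊔ F) ⊓ D)  ⇔  (C ⊓ ((¬D ⊓ ¬F) ⊔ ¬D)) unsat w.r.t. T
   apply at x₀: C⊑(D ⊔ F)
   open: L(x₀) ⊇ {C, E, F, ¬A, ¬D, …} (+ ∃-successors)
2. Hence C ⊑ ((D ⊔ F) ⊓ D): not entailed.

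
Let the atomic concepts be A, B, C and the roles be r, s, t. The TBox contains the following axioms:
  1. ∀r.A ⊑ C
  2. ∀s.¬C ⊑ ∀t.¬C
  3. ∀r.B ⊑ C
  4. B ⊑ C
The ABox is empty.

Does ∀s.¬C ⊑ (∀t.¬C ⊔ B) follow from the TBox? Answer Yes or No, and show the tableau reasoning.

1. ∀s.¬C ⊑ (∀t.¬C ⊔ B)  ⇔  (∀s.¬C ⊓ (∃t.C ⊓ ¬B)) unsat w.r.t. T
   all branches close; clash {C, ¬C} at an ∃-successor
2. Hence ∀s.¬C ⊑ (∀t.¬C ⊔ B): entailed.

Yes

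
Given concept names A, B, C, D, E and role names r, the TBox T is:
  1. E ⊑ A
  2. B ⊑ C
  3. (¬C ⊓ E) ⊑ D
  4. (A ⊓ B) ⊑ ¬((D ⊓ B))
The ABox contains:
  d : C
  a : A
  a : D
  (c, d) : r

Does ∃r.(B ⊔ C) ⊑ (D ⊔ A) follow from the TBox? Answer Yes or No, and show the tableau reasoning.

1. ∃r.(B ⊔ C) ⊑ (D ⊔ A)  ⇔  (∃r.(B ⊔ C) ⊓ (¬D ⊓ ¬A)) unsat w.r.t. T
   open: L(x₀) ⊇ {¬A, ¬B, ¬D, ¬E, ∃r.(B ⊔ C)} (+ ∃-successors)
2. Hence ∃r.(B ⊔ C) ⊑ (D ⊔ A): not entailed.

No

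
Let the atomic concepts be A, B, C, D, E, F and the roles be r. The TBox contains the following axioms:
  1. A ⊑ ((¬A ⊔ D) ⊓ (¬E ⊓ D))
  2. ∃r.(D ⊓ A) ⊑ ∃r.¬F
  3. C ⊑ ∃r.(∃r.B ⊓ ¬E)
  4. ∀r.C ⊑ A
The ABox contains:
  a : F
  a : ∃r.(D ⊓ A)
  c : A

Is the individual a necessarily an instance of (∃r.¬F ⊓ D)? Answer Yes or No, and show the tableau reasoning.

1. a : (∃r.¬F ⊓ D)?  L(a) = {F, ∃r.(D ⊓ A)} ∪ {(∀r.F ⊔ ¬D)}
   apply at a: ∃r.(D ⊓ A)⊑∃r.¬F
   open: L(a) ⊇ {F, ¬A, ¬C, ¬D, ∃r.(D ⊓ A), …} (+ ∃-successors) — a ∉ (∃r.¬F ⊓ D) possible
2. Hence a : (∃r.¬F ⊓ D): not entailed.

No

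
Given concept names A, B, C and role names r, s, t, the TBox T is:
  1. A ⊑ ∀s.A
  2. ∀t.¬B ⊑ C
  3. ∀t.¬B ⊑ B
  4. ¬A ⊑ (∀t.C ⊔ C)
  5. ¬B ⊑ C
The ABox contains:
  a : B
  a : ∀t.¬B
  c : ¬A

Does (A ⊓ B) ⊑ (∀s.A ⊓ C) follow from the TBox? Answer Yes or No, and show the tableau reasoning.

No

1. (A ⊓ B) ⊑ (∀s.A ⊓ C)  ⇔  ((A ⊓ B) ⊓ (∃s.¬A ⊔ ¬C)) unsat w.r.t. T
   apply at x₀: A⊑∀s.A
   open: L(x₀) ⊇ {A, B, ¬C, ∀s.A, ∃t.B} (+ ∃-successors)
2. Hence (A ⊓ B) ⊑ (∀s.A ⊓ C): not entailed.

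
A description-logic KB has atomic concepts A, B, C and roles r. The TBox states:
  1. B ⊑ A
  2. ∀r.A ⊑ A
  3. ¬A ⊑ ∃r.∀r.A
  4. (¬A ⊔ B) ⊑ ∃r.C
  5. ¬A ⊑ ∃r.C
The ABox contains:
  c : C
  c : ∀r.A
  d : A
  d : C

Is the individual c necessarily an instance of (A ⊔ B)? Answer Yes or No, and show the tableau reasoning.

Yes

1. c : (A ⊔ B)?  L(c) = {C, ∀r.A} ∪ {(¬A ⊓ ¬B)}
   clash {A, ¬A} at c — c ∈ (A ⊔ B)
2. Hence c : (A ⊔ B): entailed.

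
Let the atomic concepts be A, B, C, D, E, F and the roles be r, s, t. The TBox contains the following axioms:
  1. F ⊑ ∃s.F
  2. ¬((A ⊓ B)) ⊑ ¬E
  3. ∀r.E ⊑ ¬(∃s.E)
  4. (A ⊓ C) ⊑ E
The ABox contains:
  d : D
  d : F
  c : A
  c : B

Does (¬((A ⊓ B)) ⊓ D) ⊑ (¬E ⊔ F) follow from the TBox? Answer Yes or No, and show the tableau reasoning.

1. (¬((A ⊓ B)) ⊓ D) ⊑ (¬E ⊔ F)  ⇔  (((¬A ⊔ ¬B) ⊓ D) ⊓ (E ⊓ ¬F)) unsat w.r.t. T
   all branches close; clash {E, ¬E} at x₀
2. Hence (¬((A ⊓ B)) ⊓ D) ⊑ (¬E ⊔ F): entailed.

Yes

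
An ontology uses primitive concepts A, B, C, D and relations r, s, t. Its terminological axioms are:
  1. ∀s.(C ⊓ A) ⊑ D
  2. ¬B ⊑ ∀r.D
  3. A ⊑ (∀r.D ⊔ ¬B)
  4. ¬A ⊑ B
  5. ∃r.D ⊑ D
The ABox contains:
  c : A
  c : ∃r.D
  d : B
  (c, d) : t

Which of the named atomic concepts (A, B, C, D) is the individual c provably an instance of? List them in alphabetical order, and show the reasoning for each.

{A, D}

1. c : A?  L(c) = {A, ∃r.D} ∪ {¬A}
   clash {A, ¬A} at c — c ∈ A
2. c : B?  L(c) = {A, ∃r.D} ∪ {¬B}
   apply at c: ¬B⊑∀r.D; A⊑(∀r.D ⊔ ¬B); ∃r.D⊑D
   open: L(c) ⊇ {A, D, ¬B, ∀r.D, ∃r.D} (+ ∃-successors) — c ∉ B possible
3. c : C?  L(c) = {A, ∃r.D} ∪ {¬C}
   apply at c: A⊑(∀r.D ⊔ ¬B); ∃r.D⊑D
   open: L(c) ⊇ {A, B, D, ¬C, ∀r.D, …} (+ ∃-successors) — c ∉ C possible
4. c : D?  L(c) = {A, ∃r.D} ∪ {¬D}
   clash {D, ¬D} at c — c ∈ D
5. Entailed for c: {A, D}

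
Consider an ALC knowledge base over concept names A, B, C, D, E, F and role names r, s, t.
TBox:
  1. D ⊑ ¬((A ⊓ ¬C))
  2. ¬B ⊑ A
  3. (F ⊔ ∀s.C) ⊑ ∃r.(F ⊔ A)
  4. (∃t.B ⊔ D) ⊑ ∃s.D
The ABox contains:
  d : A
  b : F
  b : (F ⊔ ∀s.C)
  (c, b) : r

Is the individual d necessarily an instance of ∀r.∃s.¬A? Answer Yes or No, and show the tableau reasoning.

No

1. d : ∀r.∃s.¬A?  L(d) = {A} ∪ {∃r.∀s.A}
   open: L(d) ⊇ {A, ¬D, ¬F, ∀t.¬B, ∃r.∀s.A, …} (+ ∃-successors) — d ∉ ∀r.∃s.¬A possible
2. Hence d : ∀r.∃s.¬A: not entailed.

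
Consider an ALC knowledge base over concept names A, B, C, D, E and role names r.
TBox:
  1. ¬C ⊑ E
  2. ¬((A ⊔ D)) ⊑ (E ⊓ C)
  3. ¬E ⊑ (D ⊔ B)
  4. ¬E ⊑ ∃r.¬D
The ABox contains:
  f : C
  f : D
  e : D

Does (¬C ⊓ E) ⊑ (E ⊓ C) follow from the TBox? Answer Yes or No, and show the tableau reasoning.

No

1. (¬C ⊓ E) ⊑ (E ⊓ C)  ⇔  ((¬C ⊓ E) ⊓ (¬E ⊔ ¬C)) unsat w.r.t. T
   open: L(x₀) ⊇ {A, E, ¬C}
2. Hence (¬C ⊓ E) ⊑ (E ⊓ C): not entailed.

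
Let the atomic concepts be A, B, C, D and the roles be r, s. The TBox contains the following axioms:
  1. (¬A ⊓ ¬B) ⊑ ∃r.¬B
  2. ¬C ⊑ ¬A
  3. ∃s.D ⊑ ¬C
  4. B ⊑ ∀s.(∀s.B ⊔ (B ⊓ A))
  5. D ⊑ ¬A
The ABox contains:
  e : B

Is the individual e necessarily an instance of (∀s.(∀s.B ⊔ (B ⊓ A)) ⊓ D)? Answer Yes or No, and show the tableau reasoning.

1. e : (∀s.(∀s.B ⊔ (B ⊓ A)) ⊓ D)?  L(e) = {B} ∪ {(∃s.(∃s.¬B ⊓ (¬B ⊔ ¬A)) ⊔ ¬D)}
   apply at e: B⊑∀s.(∀s.B ⊔ (B ⊓ A))
   open: L(e) ⊇ {B, C, ¬D, ∀s.(∀s.B ⊔ (B ⊓ A)), ∀s.¬D} — e ∉ (∀s.(∀s.B ⊔ (B ⊓ A)) ⊓ D) possible
2. Hence e : (∀s.(∀s.B ⊔ (B ⊓ A)) ⊓ D): not entailed.

No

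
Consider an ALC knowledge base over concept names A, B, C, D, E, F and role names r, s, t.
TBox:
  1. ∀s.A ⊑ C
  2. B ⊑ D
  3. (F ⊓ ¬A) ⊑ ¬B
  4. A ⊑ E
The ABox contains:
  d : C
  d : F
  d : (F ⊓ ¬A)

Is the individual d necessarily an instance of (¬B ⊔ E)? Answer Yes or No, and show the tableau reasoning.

1. d : (¬B ⊔ E)?  L(d) = {C, F, (F ⊓ ¬A)} ∪ {(B ⊓ ¬E)}
   clash {B, ¬B} at d — d ∈ (¬B ⊔ E)
2. Hence d : (¬B ⊔ E): entailed.

Yes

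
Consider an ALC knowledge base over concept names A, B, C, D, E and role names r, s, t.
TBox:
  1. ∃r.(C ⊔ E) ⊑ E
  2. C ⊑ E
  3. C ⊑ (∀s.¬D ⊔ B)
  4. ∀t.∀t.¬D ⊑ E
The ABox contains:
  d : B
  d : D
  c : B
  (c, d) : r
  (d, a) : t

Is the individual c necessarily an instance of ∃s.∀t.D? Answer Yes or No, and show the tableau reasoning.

No

1. c : ∃s.∀t.D?  L(c) = {B} ∪ {∀s.∃t.¬D}
   open: L(c) ⊇ {B, ¬C, ∀r.(¬C ⊓ ¬E), ∀s.∃t.¬D, ∃t.∃t.D} (+ ∃-successors) — c ∉ ∃s.∀t.D possible
2. Hence c : ∃s.∀t.D: not entailed.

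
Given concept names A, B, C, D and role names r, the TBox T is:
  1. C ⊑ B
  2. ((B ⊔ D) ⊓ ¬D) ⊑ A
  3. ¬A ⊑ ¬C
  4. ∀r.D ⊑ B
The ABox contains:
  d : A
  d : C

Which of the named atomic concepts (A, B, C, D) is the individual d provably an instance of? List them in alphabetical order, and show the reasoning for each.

{A, B, C}

1. d : A?  L(d) = {A, C} ∪ {¬A}
   clash {A, ¬A} at d — d ∈ A
2. d : B?  L(d) = {A, C} ∪ {¬B}
   clash {B, ¬B} at d — d ∈ B
3. d : C?  L(d) = {A, C} ∪ {¬C}
   clash {C, ¬C} at d — d ∈ C
4. d : D?  L(d) = {A, C} ∪ {¬D}
   apply at d: C⊑B
   open: L(d) ⊇ {A, B, C, ¬D} — d ∉ D possible
5. Entailed for d: {A, B, C}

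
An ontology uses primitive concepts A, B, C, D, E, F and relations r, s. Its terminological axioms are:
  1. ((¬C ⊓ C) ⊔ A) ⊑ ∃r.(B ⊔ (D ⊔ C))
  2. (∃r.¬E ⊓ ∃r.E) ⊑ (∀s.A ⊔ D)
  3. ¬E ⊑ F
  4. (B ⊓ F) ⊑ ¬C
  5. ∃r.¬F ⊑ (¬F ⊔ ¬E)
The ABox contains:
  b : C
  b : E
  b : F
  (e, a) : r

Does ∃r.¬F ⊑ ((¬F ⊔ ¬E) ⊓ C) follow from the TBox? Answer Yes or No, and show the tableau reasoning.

1. ∃r.¬F ⊑ ((¬F ⊔ ¬E) ⊓ C)  ⇔  (∃r.¬F ⊓ ((F ⊓ E) ⊔ ¬C)) unsat w.r.t. T
   apply at x₀: ∃r.¬F⊑(¬F ⊔ ¬E)
   open: L(x₀) ⊇ {E, ¬A, ¬C, ¬F, ∀r.E, …} (+ ∃-successors)
2. Hence ∃r.¬F ⊑ ((¬F ⊔ ¬E) ⊓ C): not entailed.

No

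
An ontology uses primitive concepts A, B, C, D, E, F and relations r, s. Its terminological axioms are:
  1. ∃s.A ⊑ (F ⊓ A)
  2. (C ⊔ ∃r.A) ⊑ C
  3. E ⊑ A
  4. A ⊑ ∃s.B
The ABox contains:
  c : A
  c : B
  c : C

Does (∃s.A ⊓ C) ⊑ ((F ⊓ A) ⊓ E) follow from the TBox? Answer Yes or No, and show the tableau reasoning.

1. (∃s.A ⊓ C) ⊑ ((F ⊓ A) ⊓ E)  ⇔  ((∃s.A ⊓ C) ⊓ ((¬F ⊔ ¬A) ⊔ ¬E)) unsat w.r.t. T
   apply at x₀: ∃s.A⊑(F ⊓ A)
   open: L(x₀) ⊇ {A, C, F, ¬E, ∃s.A, …} (+ ∃-successors)
2. Hence (∃s.A ⊓ C) ⊑ ((F ⊓ A) ⊓ E): not entailed.

No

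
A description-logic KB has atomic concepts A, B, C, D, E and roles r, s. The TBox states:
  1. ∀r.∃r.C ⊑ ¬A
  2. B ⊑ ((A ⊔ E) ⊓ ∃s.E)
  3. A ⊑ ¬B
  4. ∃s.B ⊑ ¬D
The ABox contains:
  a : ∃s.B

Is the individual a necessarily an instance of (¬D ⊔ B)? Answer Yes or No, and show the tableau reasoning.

1. a : (¬D ⊔ B)?  L(a) = {∃s.B} ∪ {(D ⊓ ¬B)}
   clash {D, ¬D} at a — a ∈ (¬D ⊔ B)
2. Hence a : (¬D ⊔ B): entailed.

Yes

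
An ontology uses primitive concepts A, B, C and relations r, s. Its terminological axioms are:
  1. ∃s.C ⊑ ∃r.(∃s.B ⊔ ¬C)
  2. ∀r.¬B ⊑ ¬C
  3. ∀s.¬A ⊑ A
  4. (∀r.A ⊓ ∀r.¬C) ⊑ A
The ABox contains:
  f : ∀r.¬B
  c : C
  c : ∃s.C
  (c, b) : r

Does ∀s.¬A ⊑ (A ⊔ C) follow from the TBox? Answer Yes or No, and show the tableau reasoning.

1. ∀s.¬A ⊑ (A ⊔ C)  ⇔  (∀s.¬A ⊓ (¬A ⊓ ¬C)) unsat w.r.t. T
   all branches close; clash {A, ¬A} at x₀
2. Hence ∀s.¬A ⊑ (A ⊔ C): entailed.

Yes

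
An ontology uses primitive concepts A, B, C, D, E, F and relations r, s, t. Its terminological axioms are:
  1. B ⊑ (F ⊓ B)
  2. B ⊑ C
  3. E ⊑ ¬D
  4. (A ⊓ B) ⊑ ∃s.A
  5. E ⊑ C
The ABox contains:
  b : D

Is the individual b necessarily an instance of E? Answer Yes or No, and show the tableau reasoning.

1. b : E?  L(b) = {D} ∪ {¬E}
   open: L(b) ⊇ {D, ¬B, ¬E} — b ∉ E possible
2. Hence b : E: not entailed.

No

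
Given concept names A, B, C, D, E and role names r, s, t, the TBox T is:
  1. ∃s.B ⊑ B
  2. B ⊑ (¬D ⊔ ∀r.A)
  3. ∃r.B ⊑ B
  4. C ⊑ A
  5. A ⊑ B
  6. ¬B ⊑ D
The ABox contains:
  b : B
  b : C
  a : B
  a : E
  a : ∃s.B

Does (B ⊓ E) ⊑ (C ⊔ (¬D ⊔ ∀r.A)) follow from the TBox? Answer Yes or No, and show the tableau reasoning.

1. (B ⊓ E) ⊑ (C ⊔ (¬D ⊔ ∀r.A))  ⇔  ((B ⊓ E) ⊓ (¬C ⊓ (D ⊓ ∃r.¬A))) unsat w.r.t. T
   all branches close; clash {A, ¬A} at an ∃-successor
2. Hence (B ⊓ E) ⊑ (C ⊔ (¬D ⊔ ∀r.A)): entailed.

Yes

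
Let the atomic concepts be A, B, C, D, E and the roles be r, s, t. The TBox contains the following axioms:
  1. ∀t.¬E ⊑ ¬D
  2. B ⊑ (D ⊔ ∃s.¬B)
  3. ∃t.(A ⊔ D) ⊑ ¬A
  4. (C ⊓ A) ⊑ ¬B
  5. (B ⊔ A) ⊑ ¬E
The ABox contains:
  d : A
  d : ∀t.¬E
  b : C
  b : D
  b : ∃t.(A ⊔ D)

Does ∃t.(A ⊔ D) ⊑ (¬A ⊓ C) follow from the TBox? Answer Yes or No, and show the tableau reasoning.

No

1. ∃t.(A ⊔ D) ⊑ (¬A ⊓ C)  ⇔  (∃t.(A ⊔ D) ⊓ (A ⊔ ¬C)) unsat w.r.t. T
   apply at x₀: ∃t.(A ⊔ D)⊑¬A
   open: L(x₀) ⊇ {¬A, ¬B, ¬C, ∃t.(A ⊔ D), ∃t.E} (+ ∃-successors)
2. Hence ∃t.(A ⊔ D) ⊑ (¬A ⊓ C): not entailed.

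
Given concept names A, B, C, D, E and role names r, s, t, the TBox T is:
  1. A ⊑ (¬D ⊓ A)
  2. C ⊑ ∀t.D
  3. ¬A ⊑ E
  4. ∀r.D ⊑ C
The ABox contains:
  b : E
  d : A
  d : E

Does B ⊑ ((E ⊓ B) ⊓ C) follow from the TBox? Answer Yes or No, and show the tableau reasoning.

1. B ⊑ ((E ⊓ B) ⊓ C)  ⇔  (B ⊓ ((¬E ⊔ ¬B) ⊔ ¬C)) unsat w.r.t. T
   open: L(x₀) ⊇ {A, B, ¬C, ¬D, ∃r.¬D} (+ ∃-successors)
2. Hence B ⊑ ((E ⊓ B) ⊓ C): not entailed.

No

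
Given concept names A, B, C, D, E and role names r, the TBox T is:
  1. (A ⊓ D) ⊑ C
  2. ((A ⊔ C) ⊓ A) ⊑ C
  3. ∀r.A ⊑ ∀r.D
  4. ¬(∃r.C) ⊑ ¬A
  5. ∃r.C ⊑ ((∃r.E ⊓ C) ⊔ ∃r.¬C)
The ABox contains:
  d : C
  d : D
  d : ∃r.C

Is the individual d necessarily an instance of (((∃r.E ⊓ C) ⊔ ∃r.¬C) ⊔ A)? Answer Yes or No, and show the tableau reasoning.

1. d : (((∃r.E ⊓ C) ⊔ ∃r.¬C) ⊔ A)?  L(d) = {C, D, ∃r.C} ∪ {(((∀r.¬E ⊔ ¬C) ⊓ ∀r.C) ⊓ ¬A)}
   clash {C, ¬C} at d — d ∈ (((∃r.E ⊓ C) ⊔ ∃r.¬C) ⊔ A)
2. Hence d : (((∃r.E ⊓ C) ⊔ ∃r.¬C) ⊔ A): entailed.

Yes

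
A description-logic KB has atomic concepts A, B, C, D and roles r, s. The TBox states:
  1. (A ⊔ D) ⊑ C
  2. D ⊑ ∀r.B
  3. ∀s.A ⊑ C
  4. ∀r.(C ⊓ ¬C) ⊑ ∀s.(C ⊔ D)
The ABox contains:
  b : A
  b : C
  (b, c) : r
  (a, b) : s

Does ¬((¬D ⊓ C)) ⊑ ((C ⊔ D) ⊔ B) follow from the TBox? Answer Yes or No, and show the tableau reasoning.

1. ¬((¬D ⊓ C)) ⊑ ((C ⊔ D) ⊔ B)  ⇔  ((D ⊔ ¬C) ⊓ ((¬C ⊓ ¬D) ⊓ ¬B)) unsat w.r.t. T
   open: L(x₀) ⊇ {¬A, ¬B, ¬C, ¬D, ∃r.(¬C ⊔ C), …} (+ ∃-successors)
2. Hence ¬((¬D ⊓ C)) ⊑ ((C ⊔ D) ⊔ B): not entailed.

No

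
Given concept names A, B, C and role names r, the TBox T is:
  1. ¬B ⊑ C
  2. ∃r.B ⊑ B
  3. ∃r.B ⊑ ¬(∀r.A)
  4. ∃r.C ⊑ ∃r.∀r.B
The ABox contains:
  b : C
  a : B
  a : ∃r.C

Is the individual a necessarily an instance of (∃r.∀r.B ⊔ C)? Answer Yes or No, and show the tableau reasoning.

1. a : (∃r.∀r.B ⊔ C)?  L(a) = {B, ∃r.C} ∪ {(∀r.∃r.¬B ⊓ ¬C)}
   clash {B, ¬B} at an ∃-successor — a ∈ (∃r.∀r.B ⊔ C)
2. Hence a : (∃r.∀r.B ⊔ C): entailed.

Yes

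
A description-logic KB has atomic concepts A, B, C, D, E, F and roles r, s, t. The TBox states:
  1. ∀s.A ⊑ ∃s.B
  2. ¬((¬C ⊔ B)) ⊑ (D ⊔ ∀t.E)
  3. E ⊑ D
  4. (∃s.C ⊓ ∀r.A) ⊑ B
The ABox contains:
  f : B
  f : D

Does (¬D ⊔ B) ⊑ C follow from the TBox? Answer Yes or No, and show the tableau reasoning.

No

1. (¬D ⊔ B) ⊑ C  ⇔  ((¬D ⊔ B) ⊓ ¬C) unsat w.r.t. T
   open: L(x₀) ⊇ {¬C, ¬D, ¬E, ∀s.¬C, ∃s.¬A} (+ ∃-successors)
2. Hence (¬D ⊔ B) ⊑ C: not entailed.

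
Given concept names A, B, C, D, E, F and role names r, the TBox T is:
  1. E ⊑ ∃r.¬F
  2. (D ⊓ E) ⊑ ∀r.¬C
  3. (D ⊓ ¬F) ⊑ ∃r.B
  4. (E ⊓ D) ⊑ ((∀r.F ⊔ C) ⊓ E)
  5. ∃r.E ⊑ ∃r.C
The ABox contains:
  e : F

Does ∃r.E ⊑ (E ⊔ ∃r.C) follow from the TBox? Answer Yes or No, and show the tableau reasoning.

Yes

1. ∃r.E ⊑ (E ⊔ ∃r.C)  ⇔  (∃r.E ⊓ (¬E ⊓ ∀r.¬C)) unsat w.r.t. T
   all branches close; clash {E, ¬E} at x₀
2. Hence ∃r.E ⊑ (E ⊔ ∃r.C): entailed.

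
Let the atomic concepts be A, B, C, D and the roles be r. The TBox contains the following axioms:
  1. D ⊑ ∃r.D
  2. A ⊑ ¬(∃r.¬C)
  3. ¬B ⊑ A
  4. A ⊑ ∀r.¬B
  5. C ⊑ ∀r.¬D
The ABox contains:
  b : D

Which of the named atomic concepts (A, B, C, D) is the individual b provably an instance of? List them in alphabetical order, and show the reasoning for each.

{B, D}

1. b : A?  L(b) = {D} ∪ {¬A}
   apply at b: D⊑∃r.D
   open: L(b) ⊇ {B, D, ¬A, ¬C, ∃r.D} (+ ∃-successors) — b ∉ A possible
2. b : B?  L(b) = {D} ∪ {¬B}
   clash {D, ¬D} at an ∃-successor — b ∈ B
3. b : C?  L(b) = {D} ∪ {¬C}
   apply at b: D⊑∃r.D
   open: L(b) ⊇ {B, D, ¬A, ¬C, ∃r.D} (+ ∃-successors) — b ∉ C possible
4. b : D?  L(b) = {D} ∪ {¬D}
   clash {D, ¬D} at b — b ∈ D
5. Entailed for b: {B, D}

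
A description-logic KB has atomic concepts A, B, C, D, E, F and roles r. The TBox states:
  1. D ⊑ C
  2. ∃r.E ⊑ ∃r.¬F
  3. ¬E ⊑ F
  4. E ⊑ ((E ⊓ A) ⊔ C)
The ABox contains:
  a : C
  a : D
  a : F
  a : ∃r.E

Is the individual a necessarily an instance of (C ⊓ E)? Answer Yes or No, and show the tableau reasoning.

1. a : (C ⊓ E)?  L(a) = {C, D, F, ∃r.E} ∪ {(¬C ⊔ ¬E)}
   apply at a: ∃r.E⊑∃r.¬F
   open: L(a) ⊇ {C, D, F, ¬E, ∃r.E, …} (+ ∃-successors) — a ∉ (C ⊓ E) possible
2. Hence a : (C ⊓ E): not entailed.

No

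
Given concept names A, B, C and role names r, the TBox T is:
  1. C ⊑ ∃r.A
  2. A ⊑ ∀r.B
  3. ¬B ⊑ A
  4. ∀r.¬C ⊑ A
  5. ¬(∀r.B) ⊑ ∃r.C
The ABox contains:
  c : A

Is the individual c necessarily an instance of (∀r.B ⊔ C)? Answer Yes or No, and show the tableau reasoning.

Yes

1. c : (∀r.B ⊔ C)?  L(c) = {A} ∪ {(∃r.¬B ⊓ ¬C)}
   clash {B, ¬B} at an ∃-successor — c ∈ (∀r.B ⊔ C)
2. Hence c : (∀r.B ⊔ C): entailed.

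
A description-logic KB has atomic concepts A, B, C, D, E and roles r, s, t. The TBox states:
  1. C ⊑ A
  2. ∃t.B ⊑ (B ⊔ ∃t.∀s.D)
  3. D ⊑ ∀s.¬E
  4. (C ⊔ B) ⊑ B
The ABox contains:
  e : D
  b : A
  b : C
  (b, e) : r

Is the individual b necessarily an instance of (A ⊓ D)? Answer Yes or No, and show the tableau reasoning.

No

1. b : (A ⊓ D)?  L(b) = {A, C} ∪ {(¬A ⊔ ¬D)}
   open: L(b) ⊇ {A, B, C, ¬D, ∀t.¬B} — b ∉ (A ⊓ D) possible
2. Hence b : (A ⊓ D): not entailed.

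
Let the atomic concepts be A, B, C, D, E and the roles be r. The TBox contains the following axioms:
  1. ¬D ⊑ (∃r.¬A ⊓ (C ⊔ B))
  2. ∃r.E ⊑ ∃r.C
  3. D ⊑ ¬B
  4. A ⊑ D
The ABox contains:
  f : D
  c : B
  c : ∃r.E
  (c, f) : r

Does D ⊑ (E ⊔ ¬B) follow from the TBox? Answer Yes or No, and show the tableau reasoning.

1. D ⊑ (E ⊔ ¬B)  ⇔  (D ⊓ (¬E ⊓ B)) unsat w.r.t. T
   all branches close; clash {B, ¬B} at x₀
2. Hence D ⊑ (E ⊔ ¬B): entailed.

Yes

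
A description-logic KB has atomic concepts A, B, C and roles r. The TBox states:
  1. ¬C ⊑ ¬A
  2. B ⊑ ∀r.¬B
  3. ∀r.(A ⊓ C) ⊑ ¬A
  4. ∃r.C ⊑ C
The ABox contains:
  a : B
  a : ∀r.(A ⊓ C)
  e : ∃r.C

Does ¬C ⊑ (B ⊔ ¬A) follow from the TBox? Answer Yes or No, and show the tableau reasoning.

Yes

1. ¬C ⊑ (B ⊔ ¬A)  ⇔  (¬C ⊓ (¬B ⊓ A)) unsat w.r.t. T
   all branches close; clash {A, ¬A} at x₀
2. Hence ¬C ⊑ (B ⊔ ¬A): entailed.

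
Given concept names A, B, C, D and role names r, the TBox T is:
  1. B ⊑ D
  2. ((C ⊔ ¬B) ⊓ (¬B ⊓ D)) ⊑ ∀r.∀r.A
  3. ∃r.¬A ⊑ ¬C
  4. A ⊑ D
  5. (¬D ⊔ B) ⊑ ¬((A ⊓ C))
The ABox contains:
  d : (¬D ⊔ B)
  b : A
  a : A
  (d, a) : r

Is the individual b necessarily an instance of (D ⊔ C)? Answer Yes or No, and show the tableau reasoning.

Yes

1. b : (D ⊔ C)?  L(b) = {A} ∪ {(¬D ⊓ ¬C)}
   clash {D, ¬D} at b — b ∈ (D ⊔ C)
2. Hence b : (D ⊔ C): entailed.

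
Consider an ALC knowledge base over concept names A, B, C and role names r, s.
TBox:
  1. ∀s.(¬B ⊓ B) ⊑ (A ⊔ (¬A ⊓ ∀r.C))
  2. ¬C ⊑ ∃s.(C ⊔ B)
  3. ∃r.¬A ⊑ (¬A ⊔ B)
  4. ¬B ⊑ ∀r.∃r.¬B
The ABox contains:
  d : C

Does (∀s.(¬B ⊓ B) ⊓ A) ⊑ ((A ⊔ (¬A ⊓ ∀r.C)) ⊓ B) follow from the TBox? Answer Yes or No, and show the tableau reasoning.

No

1. (∀s.(¬B ⊓ B) ⊓ A) ⊑ ((A ⊔ (¬A ⊓ ∀r.C)) ⊓ B)  ⇔  ((∀s.(¬B ⊓ B) ⊓ A) ⊓ ((¬A ⊓ (A ⊔ ∃r.¬C)) ⊔ ¬B)) unsat w.r.t. T
   apply at x₀: ∀s.(¬B ⊓ B)⊑(A ⊔ (¬A ⊓ ∀r.C))
   open: L(x₀) ⊇ {A, C, ¬B, ∀r.A, ∀r.∃r.¬B, …}
2. Hence (∀s.(¬B ⊓ B) ⊓ A) ⊑ ((A ⊔ (¬A ⊓ ∀r.C)) ⊓ B): not entailed.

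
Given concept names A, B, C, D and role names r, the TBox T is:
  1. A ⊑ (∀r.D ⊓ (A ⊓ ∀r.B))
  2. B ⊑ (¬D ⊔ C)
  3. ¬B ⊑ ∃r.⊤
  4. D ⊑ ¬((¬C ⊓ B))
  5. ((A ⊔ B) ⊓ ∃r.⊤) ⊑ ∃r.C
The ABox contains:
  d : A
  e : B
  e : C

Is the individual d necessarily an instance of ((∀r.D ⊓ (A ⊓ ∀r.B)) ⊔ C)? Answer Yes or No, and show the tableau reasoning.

Yes

1. d : ((∀r.D ⊓ (A ⊓ ∀r.B)) ⊔ C)?  L(d) = {A} ∪ {((∃r.¬D ⊔ (¬A ⊔ ∃r.¬B)) ⊓ ¬C)}
   clash {C, ¬C} at d — d ∈ ((∀r.D ⊓ (A ⊓ ∀r.B)) ⊔ C)
2. Hence d : ((∀r.D ⊓ (A ⊓ ∀r.B)) ⊔ C): entailed.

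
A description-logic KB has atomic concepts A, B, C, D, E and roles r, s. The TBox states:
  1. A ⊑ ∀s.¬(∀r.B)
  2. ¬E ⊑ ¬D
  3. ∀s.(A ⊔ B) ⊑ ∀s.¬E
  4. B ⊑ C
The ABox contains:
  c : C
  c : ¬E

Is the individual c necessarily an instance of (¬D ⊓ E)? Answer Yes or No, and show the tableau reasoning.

1. c : (¬D ⊓ E)?  L(c) = {C, ¬E} ∪ {(D ⊔ ¬E)}
   apply at c: ¬E⊑¬D
   open: L(c) ⊇ {C, ¬A, ¬D, ¬E, ∃s.(¬A ⊓ ¬B)} (+ ∃-successors) — c ∉ (¬D ⊓ E) possible
2. Hence c : (¬D ⊓ E): not entailed.

No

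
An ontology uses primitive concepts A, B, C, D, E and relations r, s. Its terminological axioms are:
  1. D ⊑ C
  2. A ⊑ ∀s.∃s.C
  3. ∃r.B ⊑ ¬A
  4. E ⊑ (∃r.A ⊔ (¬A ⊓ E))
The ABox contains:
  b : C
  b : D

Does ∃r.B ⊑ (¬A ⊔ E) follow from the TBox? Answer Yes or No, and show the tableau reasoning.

Yes

1. ∃r.B ⊑ (¬A ⊔ E)  ⇔  (∃r.B ⊓ (A ⊓ ¬E)) unsat w.r.t. T
   all branches close; clash {A, ¬A} at x₀
2. Hence ∃r.B ⊑ (¬A ⊔ E): entailed.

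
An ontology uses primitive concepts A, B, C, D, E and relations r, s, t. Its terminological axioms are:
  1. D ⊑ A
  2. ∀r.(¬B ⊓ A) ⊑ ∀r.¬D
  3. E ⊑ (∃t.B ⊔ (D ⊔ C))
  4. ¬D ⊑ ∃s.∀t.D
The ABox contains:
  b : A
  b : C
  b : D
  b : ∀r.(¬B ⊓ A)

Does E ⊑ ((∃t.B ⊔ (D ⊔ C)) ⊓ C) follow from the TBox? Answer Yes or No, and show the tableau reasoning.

1. E ⊑ ((∃t.B ⊔ (D ⊔ C)) ⊓ C)  ⇔  (E ⊓ ((∀t.¬B ⊓ (¬D ⊓ ¬C)) ⊔ ¬C)) unsat w.r.t. T
   apply at x₀: E⊑(∃t.B ⊔ (D ⊔ C))
   open: L(x₀) ⊇ {E, ¬C, ¬D, ∃r.(B ⊔ ¬A), ∃s.∀t.D, …} (+ ∃-successors)
2. Hence E ⊑ ((∃t.B ⊔ (D ⊔ C)) ⊓ C): not entailed.

No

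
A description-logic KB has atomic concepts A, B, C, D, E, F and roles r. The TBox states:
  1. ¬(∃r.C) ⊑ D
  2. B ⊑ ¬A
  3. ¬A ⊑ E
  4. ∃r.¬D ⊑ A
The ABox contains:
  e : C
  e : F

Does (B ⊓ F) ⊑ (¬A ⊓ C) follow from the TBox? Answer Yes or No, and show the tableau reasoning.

1. (B ⊓ F) ⊑ (¬A ⊓ C)  ⇔  ((B ⊓ F) ⊓ (A ⊔ ¬C)) unsat w.r.t. T
   apply at x₀: B⊑¬A
   open: L(x₀) ⊇ {B, E, F, ¬A, ¬C, …} (+ ∃-successors)
2. Hence (B ⊓ F) ⊑ (¬A ⊓ C): not entailed.

No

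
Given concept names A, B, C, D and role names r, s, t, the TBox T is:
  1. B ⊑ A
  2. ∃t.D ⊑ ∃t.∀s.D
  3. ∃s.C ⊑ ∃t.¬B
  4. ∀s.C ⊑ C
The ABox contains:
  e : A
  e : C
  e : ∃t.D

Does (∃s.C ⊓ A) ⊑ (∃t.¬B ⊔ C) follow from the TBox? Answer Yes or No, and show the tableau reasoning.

Yes

1. (∃s.C ⊓ A) ⊑ (∃t.¬B ⊔ C)  ⇔  ((∃s.C ⊓ A) ⊓ (∀t.B ⊓ ¬C)) unsat w.r.t. T
   all branches close; clash {C, ¬C} at x₀
2. Hence (∃s.C ⊓ A) ⊑ (∃t.¬B ⊔ C): entailed.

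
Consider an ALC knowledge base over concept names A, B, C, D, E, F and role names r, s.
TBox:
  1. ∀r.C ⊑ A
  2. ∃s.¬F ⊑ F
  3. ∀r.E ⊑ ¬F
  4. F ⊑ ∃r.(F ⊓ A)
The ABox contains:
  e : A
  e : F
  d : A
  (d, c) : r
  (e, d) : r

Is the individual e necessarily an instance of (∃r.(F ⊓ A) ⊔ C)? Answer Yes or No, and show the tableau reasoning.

Yes

1. e : (∃r.(F ⊓ A) ⊔ C)?  L(e) = {A, F} ∪ {(∀r.(¬F ⊔ ¬A) ⊓ ¬C)}
   clash {F, ¬F} at e — e ∈ (∃r.(F ⊓ A) ⊔ C)
2. Hence e : (∃r.(F ⊓ A) ⊔ C): entailed.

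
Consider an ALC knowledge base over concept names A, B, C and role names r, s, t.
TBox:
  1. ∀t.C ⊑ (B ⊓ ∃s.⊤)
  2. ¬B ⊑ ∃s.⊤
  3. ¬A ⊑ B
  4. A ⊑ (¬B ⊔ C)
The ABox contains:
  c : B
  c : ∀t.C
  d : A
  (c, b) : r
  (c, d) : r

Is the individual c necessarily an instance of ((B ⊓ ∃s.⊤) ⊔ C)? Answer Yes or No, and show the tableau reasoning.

1. c : ((B ⊓ ∃s.⊤) ⊔ C)?  L(c) = {B, ∀t.C} ∪ {((¬B ⊔ ∀s.⊥) ⊓ ¬C)}
   clash {C, ¬C} at c — c ∈ ((B ⊓ ∃s.⊤) ⊔ C)
2. Hence c : ((B ⊓ ∃s.⊤) ⊔ C): entailed.

Yes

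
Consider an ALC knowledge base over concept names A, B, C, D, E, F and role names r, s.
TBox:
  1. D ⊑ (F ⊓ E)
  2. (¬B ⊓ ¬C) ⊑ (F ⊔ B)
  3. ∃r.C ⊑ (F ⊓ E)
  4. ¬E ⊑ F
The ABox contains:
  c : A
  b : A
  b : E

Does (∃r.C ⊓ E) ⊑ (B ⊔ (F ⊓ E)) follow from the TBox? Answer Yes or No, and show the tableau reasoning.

Yes

1. (∃r.C ⊓ E) ⊑ (B ⊔ (F ⊓ E))  ⇔  ((∃r.C ⊓ E) ⊓ (¬B ⊓ (¬F ⊔ ¬E))) unsat w.r.t. T
   all branches close; clash {B, ¬B} at x₀
2. Hence (∃r.C ⊓ E) ⊑ (B ⊔ (F ⊓ E)): entailed.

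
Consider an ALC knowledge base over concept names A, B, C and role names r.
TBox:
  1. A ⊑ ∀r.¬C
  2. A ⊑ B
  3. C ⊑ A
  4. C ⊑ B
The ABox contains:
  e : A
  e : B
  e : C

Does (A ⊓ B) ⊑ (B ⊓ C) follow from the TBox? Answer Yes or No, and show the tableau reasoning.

No

1. (A ⊓ B) ⊑ (B ⊓ C)  ⇔  ((A ⊓ B) ⊓ (¬B ⊔ ¬C)) unsat w.r.t. T
   apply at x₀: A⊑∀r.¬C
   open: L(x₀) ⊇ {A, B, ¬C, ∀r.¬C}
2. Hence (A ⊓ B) ⊑ (B ⊓ C): not entailed.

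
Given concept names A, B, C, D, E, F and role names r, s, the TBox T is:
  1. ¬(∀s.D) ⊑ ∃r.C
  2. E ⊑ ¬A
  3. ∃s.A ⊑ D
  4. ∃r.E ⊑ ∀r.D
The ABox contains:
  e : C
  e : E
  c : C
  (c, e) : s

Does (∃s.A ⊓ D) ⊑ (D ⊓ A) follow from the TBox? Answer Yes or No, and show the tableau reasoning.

No

1. (∃s.A ⊓ D) ⊑ (D ⊓ A)  ⇔  ((∃s.A ⊓ D) ⊓ (¬D ⊔ ¬A)) unsat w.r.t. T
   open: L(x₀) ⊇ {D, ¬A, ∀r.¬E, ∀s.D, ∃s.A} (+ ∃-successors)
2. Hence (∃s.A ⊓ D) ⊑ (D ⊓ A): not entailed.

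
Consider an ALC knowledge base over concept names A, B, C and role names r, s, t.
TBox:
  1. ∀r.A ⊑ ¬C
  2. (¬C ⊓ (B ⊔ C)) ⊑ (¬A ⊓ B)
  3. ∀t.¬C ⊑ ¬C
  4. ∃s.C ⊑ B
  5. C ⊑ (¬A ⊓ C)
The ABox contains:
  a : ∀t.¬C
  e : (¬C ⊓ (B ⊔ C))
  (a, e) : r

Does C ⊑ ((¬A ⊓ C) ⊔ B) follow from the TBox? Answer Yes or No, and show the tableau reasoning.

Yes

1. C ⊑ ((¬A ⊓ C) ⊔ B)  ⇔  (C ⊓ ((A ⊔ ¬C) ⊓ ¬B)) unsat w.r.t. T
   all branches close; clash {C, ¬C} at x₀
2. Hence C ⊑ ((¬A ⊓ C) ⊔ B): entailed.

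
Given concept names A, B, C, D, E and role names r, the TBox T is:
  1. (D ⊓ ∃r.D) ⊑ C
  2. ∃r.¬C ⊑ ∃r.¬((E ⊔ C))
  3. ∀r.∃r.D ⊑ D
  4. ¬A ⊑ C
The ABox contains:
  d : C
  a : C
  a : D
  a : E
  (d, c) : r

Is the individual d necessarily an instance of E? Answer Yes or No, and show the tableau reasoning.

No

1. d : E?  L(d) = {C} ∪ {¬E}
   open: L(d) ⊇ {C, ¬E, ∀r.C, ∃r.∀r.¬D} (+ ∃-successors) — d ∉ E possible
2. Hence d : E: not entailed.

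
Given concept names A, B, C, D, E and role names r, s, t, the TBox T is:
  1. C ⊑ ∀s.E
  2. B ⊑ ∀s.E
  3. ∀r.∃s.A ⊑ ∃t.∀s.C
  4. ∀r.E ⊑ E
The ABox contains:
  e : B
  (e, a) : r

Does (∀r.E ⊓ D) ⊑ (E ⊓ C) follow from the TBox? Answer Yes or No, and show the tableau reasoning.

1. (∀r.E ⊓ D) ⊑ (E ⊓ C)  ⇔  ((∀r.E ⊓ D) ⊓ (¬E ⊔ ¬C)) unsat w.r.t. T
   apply at x₀: ∀r.E⊑E
   open: L(x₀) ⊇ {D, E, ¬B, ¬C, ∀r.E, …} (+ ∃-successors)
2. Hence (∀r.E ⊓ D) ⊑ (E ⊓ C): not entailed.

No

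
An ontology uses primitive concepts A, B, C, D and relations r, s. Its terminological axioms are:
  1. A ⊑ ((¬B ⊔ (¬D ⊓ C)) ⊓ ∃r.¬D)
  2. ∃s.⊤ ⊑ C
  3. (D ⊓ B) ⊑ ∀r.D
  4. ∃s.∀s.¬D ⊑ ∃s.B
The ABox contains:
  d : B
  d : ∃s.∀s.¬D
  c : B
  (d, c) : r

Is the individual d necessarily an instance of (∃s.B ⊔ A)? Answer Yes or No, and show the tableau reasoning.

Yes

1. d : (∃s.B ⊔ A)?  L(d) = {B, ∃s.∀s.¬D} ∪ {(∀s.¬B ⊓ ¬A)}
   clash {B, ¬B} at an ∃-successor — d ∈ (∃s.B ⊔ A)
2. Hence d : (∃s.B ⊔ A): entailed.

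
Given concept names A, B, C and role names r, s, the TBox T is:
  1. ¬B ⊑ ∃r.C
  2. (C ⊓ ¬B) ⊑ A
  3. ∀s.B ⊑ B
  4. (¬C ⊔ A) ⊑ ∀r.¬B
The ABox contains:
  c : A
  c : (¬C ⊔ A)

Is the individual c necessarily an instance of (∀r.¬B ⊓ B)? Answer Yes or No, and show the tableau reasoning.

1. c : (∀r.¬B ⊓ B)?  L(c) = {A, (¬C ⊔ A)} ∪ {(∃r.B ⊔ ¬B)}
   apply at c: (¬C ⊔ A)⊑∀r.¬B
   open: L(c) ⊇ {A, ¬B, ∀r.¬B, ∃r.C, ∃s.¬B} (+ ∃-successors) — c ∉ (∀r.¬B ⊓ B) possible
2. Hence c : (∀r.¬B ⊓ B): not entailed.

No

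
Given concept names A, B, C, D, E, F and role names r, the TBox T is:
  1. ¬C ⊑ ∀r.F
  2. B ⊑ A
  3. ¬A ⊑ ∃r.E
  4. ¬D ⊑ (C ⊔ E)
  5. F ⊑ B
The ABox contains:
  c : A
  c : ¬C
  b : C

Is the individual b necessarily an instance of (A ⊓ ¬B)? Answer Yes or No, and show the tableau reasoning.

No

1. b : (A ⊓ ¬B)?  L(b) = {C} ∪ {(¬A ⊔ B)}
   open: L(b) ⊇ {A, B, C, D} — b ∉ (A ⊓ ¬B) possible
2. Hence b : (A ⊓ ¬B): not entailed.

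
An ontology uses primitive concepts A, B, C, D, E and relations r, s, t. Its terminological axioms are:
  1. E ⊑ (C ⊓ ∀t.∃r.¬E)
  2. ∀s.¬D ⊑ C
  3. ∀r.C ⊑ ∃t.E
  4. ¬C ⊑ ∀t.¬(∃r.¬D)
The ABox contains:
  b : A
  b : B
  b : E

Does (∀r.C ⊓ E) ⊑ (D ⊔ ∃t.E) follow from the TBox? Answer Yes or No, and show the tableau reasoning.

Yes

1. (∀r.C ⊓ E) ⊑ (D ⊔ ∃t.E)  ⇔  ((∀r.C ⊓ E) ⊓ (¬D ⊓ ∀t.¬E)) unsat w.r.t. T
   all branches close; clash {E, ¬E} at an ∃-successor
2. Hence (∀r.C ⊓ E) ⊑ (D ⊔ ∃t.E): entailed.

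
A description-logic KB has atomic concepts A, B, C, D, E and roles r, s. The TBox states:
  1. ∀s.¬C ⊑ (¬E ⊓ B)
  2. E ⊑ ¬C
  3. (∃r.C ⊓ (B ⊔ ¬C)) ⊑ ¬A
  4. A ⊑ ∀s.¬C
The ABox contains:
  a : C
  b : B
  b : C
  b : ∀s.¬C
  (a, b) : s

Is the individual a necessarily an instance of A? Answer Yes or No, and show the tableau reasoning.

No

1. a : A?  L(a) = {C} ∪ {¬A}
   open: L(a) ⊇ {C, ¬A, ¬E, ∃s.C} (+ ∃-successors) — a ∉ A possible
2. Hence a : A: not entailed.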